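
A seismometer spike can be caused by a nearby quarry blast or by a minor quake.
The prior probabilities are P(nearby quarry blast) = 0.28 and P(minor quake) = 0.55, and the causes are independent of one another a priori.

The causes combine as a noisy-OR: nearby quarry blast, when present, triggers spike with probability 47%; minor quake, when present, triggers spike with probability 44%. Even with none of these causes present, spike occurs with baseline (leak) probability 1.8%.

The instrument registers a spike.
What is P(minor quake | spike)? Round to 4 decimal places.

Under noisy-OR, P(spike | causes) = 1 − (1−0.018)·∏(1−qᵢ) over the active causes.
Numerator (weight on configurations with minor quake): 0.178232 + 0.109115 = 0.287347
Normalizer over all consistent configurations: 0.018·0.72·0.45 + 0.45008·0.72·0.55 + 0.47954·0.28·0.45 + 0.708542·0.28·0.55 = 0.353601
Posterior = 0.287347 / 0.353601 ≈ 0.8126

P(minor quake | spike) ≈ 0.8126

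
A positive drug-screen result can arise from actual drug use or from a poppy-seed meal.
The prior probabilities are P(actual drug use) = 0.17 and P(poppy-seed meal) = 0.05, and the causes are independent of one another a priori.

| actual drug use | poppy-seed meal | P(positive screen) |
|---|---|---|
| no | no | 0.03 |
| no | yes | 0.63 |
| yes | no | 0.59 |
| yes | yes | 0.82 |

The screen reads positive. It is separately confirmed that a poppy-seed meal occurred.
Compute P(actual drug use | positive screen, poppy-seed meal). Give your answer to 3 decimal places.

Sum P(positive screen|·) weighted by the priors over both values of actual drug use:
  P(positive screen | poppy-seed meal) = 0.63*0.83 + 0.82*0.17
        = 0.522900 + 0.139400 = 0.662300
Keeping only the actual drug use-present terms gives 0.139400, so
  P(actual drug use | positive screen, poppy-seed meal) = 0.139400 / 0.662300 ≈ 0.210

P(actual drug use | positive screen, poppy-seed meal) ≈ 0.210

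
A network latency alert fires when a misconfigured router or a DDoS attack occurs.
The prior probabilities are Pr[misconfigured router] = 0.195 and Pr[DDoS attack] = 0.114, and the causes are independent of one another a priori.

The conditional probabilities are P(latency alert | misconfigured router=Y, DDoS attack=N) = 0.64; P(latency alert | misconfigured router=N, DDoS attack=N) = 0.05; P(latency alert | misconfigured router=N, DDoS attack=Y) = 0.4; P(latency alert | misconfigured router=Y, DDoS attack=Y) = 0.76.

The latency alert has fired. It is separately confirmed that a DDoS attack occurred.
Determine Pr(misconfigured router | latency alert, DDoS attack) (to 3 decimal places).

P(latency alert | DDoS attack) = 0.4×0.805 + 0.76×0.195 = 0.322000 + 0.148200 = 0.470200
The misconfigured router-present share is 0.76×0.195 = 0.148200.
Hence the posterior is 0.148200/0.470200 ≈ 0.315.

Pr(misconfigured router | latency alert, DDoS attack) ≈ 0.315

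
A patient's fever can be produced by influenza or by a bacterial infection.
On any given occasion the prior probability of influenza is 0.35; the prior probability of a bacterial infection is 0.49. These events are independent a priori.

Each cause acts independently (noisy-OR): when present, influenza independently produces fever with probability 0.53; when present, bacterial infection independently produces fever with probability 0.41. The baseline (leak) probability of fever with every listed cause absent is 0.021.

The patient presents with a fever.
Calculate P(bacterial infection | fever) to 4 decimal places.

Under noisy-OR, P(fever | causes) = 1 − (1−0.021)·∏(1−qᵢ) over the active causes.
For the numerator, keep only bacterial infection=true terms: 0.134531 + 0.124942 = 0.259473
The normalizing constant is 0.021·0.65·0.51 + 0.42239·0.65·0.49 + 0.53987·0.35·0.51 + 0.728523·0.35·0.49 = 0.362802
Posterior = 0.259473 / 0.362802 ≈ 0.7152

P(bacterial infection | fever) ≈ 0.7152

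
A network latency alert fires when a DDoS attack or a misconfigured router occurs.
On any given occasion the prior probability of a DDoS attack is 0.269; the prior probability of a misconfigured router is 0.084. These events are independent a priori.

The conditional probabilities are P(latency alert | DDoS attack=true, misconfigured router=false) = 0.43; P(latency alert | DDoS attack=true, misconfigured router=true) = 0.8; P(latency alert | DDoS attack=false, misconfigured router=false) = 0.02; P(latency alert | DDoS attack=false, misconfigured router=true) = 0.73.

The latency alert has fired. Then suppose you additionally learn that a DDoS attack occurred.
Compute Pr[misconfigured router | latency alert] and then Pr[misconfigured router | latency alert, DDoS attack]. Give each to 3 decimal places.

Pr[misconfigured router | latency alert] ≈ 0.345; Pr[misconfigured router | latency alert, DDoS attack] ≈ 0.146

Sum P(latency alert|·) weighted by the priors over the 4 (DDoS attack, misconfigured router) configurations:
  P(latency alert) = 0.02×0.731×0.916 + 0.73×0.731×0.084 + 0.43×0.269×0.916 + 0.8×0.269×0.084
        = 0.013392 + 0.044825 + 0.105954 + 0.018077 = 0.182248
Keeping only the misconfigured router-present terms gives 0.062902, so
  P(misconfigured router | latency alert) = 0.062902 / 0.182248 ≈ 0.345

Now condition on the additional information:
Weight on misconfigured router=true, given the evidence: 0.8·0.084 = 0.067200
Normalizer over all consistent configurations: 0.43·0.916 + 0.8·0.084 = 0.461080
P(misconfigured router | latency alert, DDoS attack) = 0.067200/0.461080 ≈ 0.146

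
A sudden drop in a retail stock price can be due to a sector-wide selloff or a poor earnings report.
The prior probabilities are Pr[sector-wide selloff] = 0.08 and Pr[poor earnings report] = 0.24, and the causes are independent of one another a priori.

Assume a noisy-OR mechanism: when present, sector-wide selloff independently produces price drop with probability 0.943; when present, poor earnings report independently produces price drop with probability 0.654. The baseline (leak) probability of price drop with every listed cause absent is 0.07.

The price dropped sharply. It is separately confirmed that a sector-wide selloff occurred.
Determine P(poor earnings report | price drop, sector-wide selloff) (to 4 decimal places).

P(poor earnings report | price drop, sector-wide selloff) ≈ 0.2466

Under noisy-OR, P(price drop | causes) = 1 − (1−0.07)·∏(1−qᵢ) over the active causes.
By total probability over both values of poor earnings report:
  P(price drop | sector-wide selloff) = 0.94699*0.76 + 0.981659*0.24
        = 0.719712 + 0.235598 = 0.955310
Keeping only the poor earnings report-present terms gives 0.235598, so
  P(poor earnings report | price drop, sector-wide selloff) = 0.235598 / 0.955310 ≈ 0.2466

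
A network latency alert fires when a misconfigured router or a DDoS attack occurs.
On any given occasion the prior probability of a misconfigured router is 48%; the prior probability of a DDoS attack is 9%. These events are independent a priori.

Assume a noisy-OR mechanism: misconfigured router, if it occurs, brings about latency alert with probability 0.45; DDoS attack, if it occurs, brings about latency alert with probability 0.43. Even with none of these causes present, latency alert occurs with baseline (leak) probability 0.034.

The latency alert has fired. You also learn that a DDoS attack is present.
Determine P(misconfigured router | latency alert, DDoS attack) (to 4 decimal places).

P(misconfigured router | latency alert, DDoS attack) ≈ 0.5888

Under noisy-OR, P(latency alert | causes) = 1 − (1−0.034)·∏(1−qᵢ) over the active causes.
By total probability over both values of misconfigured router:
  P(latency alert | DDoS attack) = 0.44938*0.52 + 0.697159*0.48
        = 0.233678 + 0.334636 = 0.568314
Configurations with misconfigured router contribute 0.334636, so
  P(misconfigured router | latency alert, DDoS attack) = 0.334636 / 0.568314 ≈ 0.5888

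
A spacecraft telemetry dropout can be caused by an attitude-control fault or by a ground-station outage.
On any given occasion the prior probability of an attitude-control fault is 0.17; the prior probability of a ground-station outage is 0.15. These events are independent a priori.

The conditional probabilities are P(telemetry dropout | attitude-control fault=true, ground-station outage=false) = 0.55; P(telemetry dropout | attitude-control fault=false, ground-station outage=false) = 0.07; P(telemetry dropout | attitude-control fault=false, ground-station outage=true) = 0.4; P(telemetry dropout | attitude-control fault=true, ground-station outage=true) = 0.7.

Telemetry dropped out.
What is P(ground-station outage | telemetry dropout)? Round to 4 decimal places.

P(ground-station outage | telemetry dropout) ≈ 0.3443

P(telemetry dropout) = 0.07*0.83*0.85 + 0.4*0.83*0.15 + 0.55*0.17*0.85 + 0.7*0.17*0.15 = 0.049385 + 0.049800 + 0.079475 + 0.017850 = 0.196510
Restricting to configurations with ground-station outage present: 0.049800 + 0.017850 = 0.067650.
P(ground-station outage | telemetry dropout) = 0.067650 / 0.196510 ≈ 0.3443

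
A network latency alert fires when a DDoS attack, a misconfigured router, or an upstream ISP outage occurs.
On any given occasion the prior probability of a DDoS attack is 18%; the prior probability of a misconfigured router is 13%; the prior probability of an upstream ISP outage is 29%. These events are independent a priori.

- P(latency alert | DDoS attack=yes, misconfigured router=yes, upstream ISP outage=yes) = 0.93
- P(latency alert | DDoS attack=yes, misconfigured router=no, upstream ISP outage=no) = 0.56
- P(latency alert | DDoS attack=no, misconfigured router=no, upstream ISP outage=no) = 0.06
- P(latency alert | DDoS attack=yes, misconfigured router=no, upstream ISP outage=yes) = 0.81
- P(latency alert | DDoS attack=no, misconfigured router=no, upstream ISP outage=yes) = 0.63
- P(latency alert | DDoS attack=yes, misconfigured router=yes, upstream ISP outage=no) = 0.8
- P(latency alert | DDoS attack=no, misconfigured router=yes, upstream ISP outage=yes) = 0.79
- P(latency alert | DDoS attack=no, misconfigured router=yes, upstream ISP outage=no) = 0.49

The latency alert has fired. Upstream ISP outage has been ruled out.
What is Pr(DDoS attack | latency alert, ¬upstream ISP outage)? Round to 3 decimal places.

Pr(DDoS attack | latency alert, ¬upstream ISP outage) ≈ 0.528

P(latency alert | ¬upstream ISP outage) = 0.06×0.82×0.87 + 0.49×0.82×0.13 + 0.56×0.18×0.87 + 0.8×0.18×0.13 = 0.042804 + 0.052234 + 0.087696 + 0.018720 = 0.201454
Of this, 0.106416 comes from 0.087696 + 0.018720 (the DDoS attack=true cases).
Hence the posterior is 0.106416/0.201454 ≈ 0.528.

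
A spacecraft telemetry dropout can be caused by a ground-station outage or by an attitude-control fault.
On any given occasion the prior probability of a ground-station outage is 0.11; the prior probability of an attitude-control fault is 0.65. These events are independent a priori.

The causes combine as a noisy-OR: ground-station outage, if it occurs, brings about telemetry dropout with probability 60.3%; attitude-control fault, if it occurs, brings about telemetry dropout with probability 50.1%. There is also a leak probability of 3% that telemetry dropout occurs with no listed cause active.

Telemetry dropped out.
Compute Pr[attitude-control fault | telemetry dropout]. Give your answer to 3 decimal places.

Under noisy-OR, P(telemetry dropout | causes) = 1 − (1−0.03)·∏(1−qᵢ) over the active causes.
Numerator (weight on configurations with attitude-control fault): 0.298489 + 0.057761 = 0.356250
Normalizer over all consistent configurations: 0.03*0.89*0.35 + 0.51597*0.89*0.65 + 0.61491*0.11*0.35 + 0.80784*0.11*0.65 = 0.389269
P(attitude-control fault | telemetry dropout) = 0.356250/0.389269 ≈ 0.915

Pr[attitude-control fault | telemetry dropout] ≈ 0.915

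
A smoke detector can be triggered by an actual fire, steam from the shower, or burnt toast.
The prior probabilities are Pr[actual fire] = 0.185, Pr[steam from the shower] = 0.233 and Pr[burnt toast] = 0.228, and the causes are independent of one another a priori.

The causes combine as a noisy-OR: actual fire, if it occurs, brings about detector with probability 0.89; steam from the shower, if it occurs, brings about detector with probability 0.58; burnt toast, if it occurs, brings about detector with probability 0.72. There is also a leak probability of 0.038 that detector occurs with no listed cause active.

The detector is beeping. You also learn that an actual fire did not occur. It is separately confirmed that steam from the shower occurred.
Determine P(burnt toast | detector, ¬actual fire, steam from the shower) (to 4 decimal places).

P(burnt toast | detector, ¬actual fire, steam from the shower) ≈ 0.3053

Under noisy-OR, P(detector | causes) = 1 − (1−0.038)·∏(1−qᵢ) over the active causes.
P(detector | ¬actual fire, steam from the shower) = 0.59596*0.772 + 0.886869*0.228 = 0.460081 + 0.202206 = 0.662287
The burnt toast-present share is 0.886869*0.228 = 0.202206.
So P(burnt toast | detector, ¬actual fire, steam from the shower) = 0.202206/0.662287 ≈ 0.3053.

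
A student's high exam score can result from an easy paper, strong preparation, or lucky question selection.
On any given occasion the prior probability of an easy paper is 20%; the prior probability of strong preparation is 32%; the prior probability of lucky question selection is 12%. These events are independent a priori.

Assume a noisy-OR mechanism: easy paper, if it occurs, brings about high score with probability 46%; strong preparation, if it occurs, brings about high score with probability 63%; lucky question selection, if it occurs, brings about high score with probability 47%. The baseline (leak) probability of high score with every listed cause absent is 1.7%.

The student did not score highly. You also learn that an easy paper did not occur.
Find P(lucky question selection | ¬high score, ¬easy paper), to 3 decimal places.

Under noisy-OR, P(high score | causes) = 1 − (1−0.017)·∏(1−qᵢ) over the active causes.
For the numerator, keep only lucky question selection=true terms: 0.042513 + 0.007402 = 0.049915
Normalizer over all consistent configurations: 0.983*0.68*0.88 + 0.52099*0.68*0.12 + 0.36371*0.32*0.88 + 0.192766*0.32*0.12 = 0.740563
Posterior = 0.049915 / 0.740563 ≈ 0.067

P(lucky question selection | ¬high score, ¬easy paper) ≈ 0.067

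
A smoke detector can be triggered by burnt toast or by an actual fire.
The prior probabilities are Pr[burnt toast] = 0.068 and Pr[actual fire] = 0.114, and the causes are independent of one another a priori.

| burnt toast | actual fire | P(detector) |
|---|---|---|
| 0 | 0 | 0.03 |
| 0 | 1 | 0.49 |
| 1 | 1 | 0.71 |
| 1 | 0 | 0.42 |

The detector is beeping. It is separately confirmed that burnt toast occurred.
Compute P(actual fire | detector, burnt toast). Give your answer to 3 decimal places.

P(detector | burnt toast) = 0.42*0.886 + 0.71*0.114 = 0.372120 + 0.080940 = 0.453060
The actual fire-present share is 0.71*0.114 = 0.080940.
Hence the posterior is 0.080940/0.453060 ≈ 0.179.

P(actual fire | detector, burnt toast) ≈ 0.179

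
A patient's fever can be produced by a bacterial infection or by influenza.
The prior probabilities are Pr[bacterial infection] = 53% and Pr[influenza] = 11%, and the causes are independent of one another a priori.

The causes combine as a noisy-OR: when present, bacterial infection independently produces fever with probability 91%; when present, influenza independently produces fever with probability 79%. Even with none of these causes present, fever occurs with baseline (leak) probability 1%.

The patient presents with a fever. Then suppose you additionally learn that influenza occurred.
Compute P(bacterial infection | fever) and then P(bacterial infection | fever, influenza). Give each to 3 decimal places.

Under noisy-OR, P(fever | causes) = 1 − (1−0.01)·∏(1−qᵢ) over the active causes.
By total probability over the 4 (bacterial infection, influenza) configurations:
  P(fever) = 0.01×0.47×0.89 + 0.7921×0.47×0.11 + 0.9109×0.53×0.89 + 0.981289×0.53×0.11
        = 0.004183 + 0.040952 + 0.429672 + 0.057209 = 0.532016
Keeping only the bacterial infection-present terms gives 0.486881, so
  P(bacterial infection | fever) = 0.486881 / 0.532016 ≈ 0.915

Now condition on the additional information:
Numerator (weight on configurations with bacterial infection): 0.981289×0.53 = 0.520083
The normalizing constant is 0.7921×0.47 + 0.981289×0.53 = 0.892370
Posterior = 0.520083 / 0.892370 ≈ 0.583
This is intercausal reasoning (explaining away): once influenza accounts for the fever, bacterial infection becomes less likely.

P(bacterial infection | fever) ≈ 0.915; P(bacterial infection | fever, influenza) ≈ 0.583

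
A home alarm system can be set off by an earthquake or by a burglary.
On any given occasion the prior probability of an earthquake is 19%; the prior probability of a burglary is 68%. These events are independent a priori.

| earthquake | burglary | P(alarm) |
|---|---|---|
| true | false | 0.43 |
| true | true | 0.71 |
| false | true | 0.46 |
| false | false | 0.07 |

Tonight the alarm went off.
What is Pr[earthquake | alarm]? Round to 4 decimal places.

Pr[earthquake | alarm] ≈ 0.3027

Sum P(alarm|·) weighted by the priors over the 4 (earthquake, burglary) configurations:
  P(alarm) = 0.07*0.81*0.32 + 0.46*0.81*0.68 + 0.43*0.19*0.32 + 0.71*0.19*0.68
        = 0.018144 + 0.253368 + 0.026144 + 0.091732 = 0.389388
The terms with earthquake present sum to 0.117876, so
  P(earthquake | alarm) = 0.117876 / 0.389388 ≈ 0.3027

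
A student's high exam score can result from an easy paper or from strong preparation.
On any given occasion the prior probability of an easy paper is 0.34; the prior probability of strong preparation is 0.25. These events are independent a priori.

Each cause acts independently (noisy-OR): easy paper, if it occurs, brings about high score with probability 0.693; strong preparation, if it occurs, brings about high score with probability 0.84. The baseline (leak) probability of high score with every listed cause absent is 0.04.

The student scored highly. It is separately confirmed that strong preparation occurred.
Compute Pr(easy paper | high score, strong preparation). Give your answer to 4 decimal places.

Under noisy-OR, P(high score | causes) = 1 − (1−0.04)·∏(1−qᵢ) over the active causes.
By total probability over both values of easy paper:
  P(high score | strong preparation) = 0.8464*0.66 + 0.952845*0.34
        = 0.558624 + 0.323967 = 0.882591
Keeping only the easy paper-present terms gives 0.323967, so
  P(easy paper | high score, strong preparation) = 0.323967 / 0.882591 ≈ 0.3671

Pr(easy paper | high score, strong preparation) ≈ 0.3671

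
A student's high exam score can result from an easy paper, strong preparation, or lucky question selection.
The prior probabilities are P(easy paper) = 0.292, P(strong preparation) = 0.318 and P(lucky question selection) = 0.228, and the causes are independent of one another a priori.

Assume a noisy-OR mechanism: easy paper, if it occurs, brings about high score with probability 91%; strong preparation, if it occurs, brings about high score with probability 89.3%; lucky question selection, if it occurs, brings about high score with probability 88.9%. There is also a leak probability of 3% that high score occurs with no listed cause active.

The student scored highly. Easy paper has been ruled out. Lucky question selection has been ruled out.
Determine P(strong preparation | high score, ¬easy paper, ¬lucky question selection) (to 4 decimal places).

Under noisy-OR, P(high score | causes) = 1 − (1−0.03)·∏(1−qᵢ) over the active causes.
P(high score | ¬easy paper, ¬lucky question selection) = 0.03·0.682 + 0.89621·0.318 = 0.020460 + 0.284995 = 0.305455
Restricting to configurations with strong preparation present: 0.89621·0.318 = 0.284995.
So P(strong preparation | high score, ¬easy paper, ¬lucky question selection) = 0.284995/0.305455 ≈ 0.9330.

P(strong preparation | high score, ¬easy paper, ¬lucky question selection) ≈ 0.9330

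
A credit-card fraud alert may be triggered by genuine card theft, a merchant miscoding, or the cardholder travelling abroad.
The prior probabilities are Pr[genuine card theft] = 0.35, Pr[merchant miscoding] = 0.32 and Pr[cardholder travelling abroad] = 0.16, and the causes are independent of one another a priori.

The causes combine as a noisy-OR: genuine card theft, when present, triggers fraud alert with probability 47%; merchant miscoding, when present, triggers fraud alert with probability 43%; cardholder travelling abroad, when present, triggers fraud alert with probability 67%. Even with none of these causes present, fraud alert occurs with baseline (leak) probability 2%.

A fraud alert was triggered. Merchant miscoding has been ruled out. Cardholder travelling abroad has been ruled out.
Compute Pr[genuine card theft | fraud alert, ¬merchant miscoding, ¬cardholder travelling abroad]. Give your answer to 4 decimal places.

Under noisy-OR, P(fraud alert | causes) = 1 − (1−0.02)·∏(1−qᵢ) over the active causes.
Enumerate both values of genuine card theft and weight by the priors:
  P(fraud alert | ¬merchant miscoding, ¬cardholder travelling abroad) = 0.02×0.65 + 0.4806×0.35
        = 0.013000 + 0.168210 = 0.181210
Configurations with genuine card theft contribute 0.168210, so
  P(genuine card theft | fraud alert, ¬merchant miscoding, ¬cardholder travelling abroad) = 0.168210 / 0.181210 ≈ 0.9283

Pr[genuine card theft | fraud alert, ¬merchant miscoding, ¬cardholder travelling abroad] ≈ 0.9283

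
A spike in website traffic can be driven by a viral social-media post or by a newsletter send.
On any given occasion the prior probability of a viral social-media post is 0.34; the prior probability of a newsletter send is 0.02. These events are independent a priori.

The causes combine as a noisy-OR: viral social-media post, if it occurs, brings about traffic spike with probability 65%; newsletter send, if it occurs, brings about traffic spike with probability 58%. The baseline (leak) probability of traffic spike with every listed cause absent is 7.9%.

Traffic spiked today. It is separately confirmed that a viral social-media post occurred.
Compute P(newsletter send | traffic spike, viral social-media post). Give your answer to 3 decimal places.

Under noisy-OR, P(traffic spike | causes) = 1 − (1−0.079)·∏(1−qᵢ) over the active causes.
By total probability over both values of newsletter send:
  P(traffic spike | viral social-media post) = 0.67765·0.98 + 0.864613·0.02
        = 0.664097 + 0.017292 = 0.681389
The terms with newsletter send present sum to 0.017292, so
  P(newsletter send | traffic spike, viral social-media post) = 0.017292 / 0.681389 ≈ 0.025

P(newsletter send | traffic spike, viral social-media post) ≈ 0.025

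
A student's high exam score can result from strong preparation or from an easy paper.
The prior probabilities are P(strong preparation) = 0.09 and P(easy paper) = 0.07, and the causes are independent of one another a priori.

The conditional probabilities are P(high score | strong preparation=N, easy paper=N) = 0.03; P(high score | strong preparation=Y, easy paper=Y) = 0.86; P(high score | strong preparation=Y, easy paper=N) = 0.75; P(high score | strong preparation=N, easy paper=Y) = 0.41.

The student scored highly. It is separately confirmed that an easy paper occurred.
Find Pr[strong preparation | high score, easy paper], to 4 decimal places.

By total probability over both values of strong preparation:
  P(high score | easy paper) = 0.41×0.91 + 0.86×0.09
        = 0.373100 + 0.077400 = 0.450500
Configurations with strong preparation contribute 0.077400, so
  P(strong preparation | high score, easy paper) = 0.077400 / 0.450500 ≈ 0.1718

Pr[strong preparation | high score, easy paper] ≈ 0.1718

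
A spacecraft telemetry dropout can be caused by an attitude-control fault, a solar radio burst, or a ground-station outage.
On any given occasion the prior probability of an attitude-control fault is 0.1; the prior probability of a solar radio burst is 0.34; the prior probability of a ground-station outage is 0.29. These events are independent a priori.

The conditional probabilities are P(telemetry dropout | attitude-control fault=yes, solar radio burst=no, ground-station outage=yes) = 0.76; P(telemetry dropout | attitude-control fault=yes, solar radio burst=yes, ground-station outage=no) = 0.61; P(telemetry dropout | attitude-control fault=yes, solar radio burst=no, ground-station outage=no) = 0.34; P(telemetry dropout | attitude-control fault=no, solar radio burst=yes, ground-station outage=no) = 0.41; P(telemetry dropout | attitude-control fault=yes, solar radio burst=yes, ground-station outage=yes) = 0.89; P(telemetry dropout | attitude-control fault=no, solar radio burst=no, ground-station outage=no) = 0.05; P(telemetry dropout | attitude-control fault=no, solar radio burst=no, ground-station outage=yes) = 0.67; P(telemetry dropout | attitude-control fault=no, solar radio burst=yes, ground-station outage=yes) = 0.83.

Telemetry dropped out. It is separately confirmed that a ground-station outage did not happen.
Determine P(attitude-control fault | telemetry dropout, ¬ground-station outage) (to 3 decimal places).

P(attitude-control fault | telemetry dropout, ¬ground-station outage) ≈ 0.218

For the numerator, keep only attitude-control fault=true terms: 0.022440 + 0.020740 = 0.043180
The normalizing constant is 0.05·0.9·0.66 + 0.41·0.9·0.34 + 0.34·0.1·0.66 + 0.61·0.1·0.34 = 0.198340
P(attitude-control fault | telemetry dropout, ¬ground-station outage) = 0.043180/0.198340 ≈ 0.218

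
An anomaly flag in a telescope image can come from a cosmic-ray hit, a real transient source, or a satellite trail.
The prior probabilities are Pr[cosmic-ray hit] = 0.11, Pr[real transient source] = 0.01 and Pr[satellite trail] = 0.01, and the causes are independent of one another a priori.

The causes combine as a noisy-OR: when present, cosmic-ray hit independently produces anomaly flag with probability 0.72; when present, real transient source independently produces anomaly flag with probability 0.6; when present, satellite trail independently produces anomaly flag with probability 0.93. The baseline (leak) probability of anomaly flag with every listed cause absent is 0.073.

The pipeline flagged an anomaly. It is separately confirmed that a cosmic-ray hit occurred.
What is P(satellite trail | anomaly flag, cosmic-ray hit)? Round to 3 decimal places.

P(satellite trail | anomaly flag, cosmic-ray hit) ≈ 0.013

Under noisy-OR, P(anomaly flag | causes) = 1 − (1−0.073)·∏(1−qᵢ) over the active causes.
Numerator (weight on configurations with satellite trail): 0.009720 + 0.000099 = 0.009819
Denominator P(anomaly flag | cosmic-ray hit): 0.74044×0.99×0.99 + 0.981831×0.99×0.01 + 0.896176×0.01×0.99 + 0.992732×0.01×0.01 = 0.744396
P(satellite trail | anomaly flag, cosmic-ray hit) = 0.009819/0.744396 ≈ 0.013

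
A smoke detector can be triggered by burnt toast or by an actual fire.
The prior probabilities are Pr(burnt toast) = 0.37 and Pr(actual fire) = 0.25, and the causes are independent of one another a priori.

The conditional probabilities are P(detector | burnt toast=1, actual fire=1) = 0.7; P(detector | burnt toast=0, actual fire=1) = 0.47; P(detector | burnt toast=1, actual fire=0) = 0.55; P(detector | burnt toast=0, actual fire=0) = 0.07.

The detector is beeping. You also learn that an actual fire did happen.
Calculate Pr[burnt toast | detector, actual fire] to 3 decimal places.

Pr[burnt toast | detector, actual fire] ≈ 0.467

Weight on burnt toast=true, given the evidence: 0.7·0.37 = 0.259000
Normalizer over all consistent configurations: 0.47·0.63 + 0.7·0.37 = 0.555100
P(burnt toast | detector, actual fire) = 0.259000/0.555100 ≈ 0.467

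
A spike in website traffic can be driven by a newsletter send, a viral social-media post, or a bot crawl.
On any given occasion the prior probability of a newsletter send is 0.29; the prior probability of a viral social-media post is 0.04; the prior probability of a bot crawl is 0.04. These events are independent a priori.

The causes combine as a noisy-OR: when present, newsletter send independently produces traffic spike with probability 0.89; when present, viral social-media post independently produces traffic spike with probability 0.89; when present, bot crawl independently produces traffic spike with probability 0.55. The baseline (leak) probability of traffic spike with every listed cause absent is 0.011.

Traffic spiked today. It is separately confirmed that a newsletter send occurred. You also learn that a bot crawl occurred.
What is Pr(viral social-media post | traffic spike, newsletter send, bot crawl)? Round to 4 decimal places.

Under noisy-OR, P(traffic spike | causes) = 1 − (1−0.011)·∏(1−qᵢ) over the active causes.
Numerator (weight on configurations with viral social-media post): 0.994615·0.04 = 0.039785
The normalizing constant is 0.951045·0.96 + 0.994615·0.04 = 0.952788
Posterior = 0.039785 / 0.952788 ≈ 0.0418

Pr(viral social-media post | traffic spike, newsletter send, bot crawl) ≈ 0.0418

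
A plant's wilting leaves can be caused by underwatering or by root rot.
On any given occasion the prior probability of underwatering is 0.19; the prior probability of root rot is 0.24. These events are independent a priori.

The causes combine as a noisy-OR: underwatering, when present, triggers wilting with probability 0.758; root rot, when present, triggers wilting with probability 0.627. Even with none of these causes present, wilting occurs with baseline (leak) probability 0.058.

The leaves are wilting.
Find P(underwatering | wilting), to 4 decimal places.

P(underwatering | wilting) ≈ 0.4864

Under noisy-OR, P(wilting | causes) = 1 − (1−0.058)·∏(1−qᵢ) over the active causes.
For the numerator, keep only underwatering=true terms: 0.111482 + 0.041723 = 0.153205
Normalizer over all consistent configurations: 0.058*0.81*0.76 + 0.648634*0.81*0.24 + 0.772036*0.19*0.76 + 0.914969*0.19*0.24 = 0.315004
P(underwatering | wilting) = 0.153205/0.315004 ≈ 0.4864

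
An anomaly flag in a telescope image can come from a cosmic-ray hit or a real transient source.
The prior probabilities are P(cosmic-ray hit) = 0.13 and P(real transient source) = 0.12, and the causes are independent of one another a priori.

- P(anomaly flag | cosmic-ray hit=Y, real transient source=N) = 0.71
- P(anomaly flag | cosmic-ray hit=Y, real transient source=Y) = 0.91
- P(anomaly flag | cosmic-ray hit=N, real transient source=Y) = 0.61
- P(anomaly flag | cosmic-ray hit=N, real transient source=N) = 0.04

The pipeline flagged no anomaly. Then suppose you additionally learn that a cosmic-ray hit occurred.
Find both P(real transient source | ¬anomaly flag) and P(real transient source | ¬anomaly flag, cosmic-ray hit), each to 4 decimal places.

P(real transient source | ¬anomaly flag) ≈ 0.0520; P(real transient source | ¬anomaly flag, cosmic-ray hit) ≈ 0.0406

By total probability over the 4 (cosmic-ray hit, real transient source) configurations:
  P(¬anomaly flag) = 0.96·0.87·0.88 + 0.39·0.87·0.12 + 0.29·0.13·0.88 + 0.09·0.13·0.12
        = 0.734976 + 0.040716 + 0.033176 + 0.001404 = 0.810272
Configurations with real transient source contribute 0.042120, so
  P(real transient source | ¬anomaly flag) = 0.042120 / 0.810272 ≈ 0.0520

With the extra evidence:
By total probability over both values of real transient source:
  P(¬anomaly flag | cosmic-ray hit) = 0.29×0.88 + 0.09×0.12
        = 0.255200 + 0.010800 = 0.266000
The terms with real transient source present sum to 0.010800, so
  P(real transient source | ¬anomaly flag, cosmic-ray hit) = 0.010800 / 0.266000 ≈ 0.0406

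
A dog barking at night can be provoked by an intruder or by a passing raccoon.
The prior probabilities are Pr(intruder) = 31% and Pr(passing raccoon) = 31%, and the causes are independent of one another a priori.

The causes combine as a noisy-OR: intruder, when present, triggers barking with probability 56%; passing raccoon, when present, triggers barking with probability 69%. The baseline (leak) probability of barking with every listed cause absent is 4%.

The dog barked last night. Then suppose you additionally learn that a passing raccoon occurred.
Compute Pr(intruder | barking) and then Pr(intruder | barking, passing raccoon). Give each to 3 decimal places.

Pr(intruder | barking) ≈ 0.550; Pr(intruder | barking, passing raccoon) ≈ 0.357

Under noisy-OR, P(barking | causes) = 1 − (1−0.04)·∏(1−qᵢ) over the active causes.
Sum P(barking|·) weighted by the priors over the 4 (intruder, passing raccoon) configurations:
  P(barking) = 0.04×0.69×0.69 + 0.7024×0.69×0.31 + 0.5776×0.31×0.69 + 0.869056×0.31×0.31
        = 0.019044 + 0.150243 + 0.123549 + 0.083516 = 0.376352
The terms with intruder present sum to 0.207065, so
  P(intruder | barking) = 0.207065 / 0.376352 ≈ 0.550

Now also conditioning on passing raccoon=true:
Weight on intruder=true, given the evidence: 0.869056*0.31 = 0.269407
Normalizer over all consistent configurations: 0.7024*0.69 + 0.869056*0.31 = 0.754063
Posterior = 0.269407 / 0.754063 ≈ 0.357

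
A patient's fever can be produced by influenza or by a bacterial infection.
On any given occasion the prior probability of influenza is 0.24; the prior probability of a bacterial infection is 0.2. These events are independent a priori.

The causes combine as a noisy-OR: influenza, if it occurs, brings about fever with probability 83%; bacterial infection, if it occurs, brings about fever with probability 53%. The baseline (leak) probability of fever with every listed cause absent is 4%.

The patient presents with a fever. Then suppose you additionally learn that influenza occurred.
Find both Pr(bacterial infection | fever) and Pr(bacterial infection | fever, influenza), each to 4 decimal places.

Under noisy-OR, P(fever | causes) = 1 − (1−0.04)·∏(1−qᵢ) over the active causes.
For the numerator, keep only bacterial infection=true terms: 0.083418 + 0.044318 = 0.127736
Normalizer over all consistent configurations: 0.04·0.76·0.8 + 0.5488·0.76·0.2 + 0.8368·0.24·0.8 + 0.923296·0.24·0.2 = 0.312722
Posterior = 0.127736 / 0.312722 ≈ 0.4085

With the extra evidence:
By total probability over both values of bacterial infection:
  P(fever | influenza) = 0.8368·0.8 + 0.923296·0.2
        = 0.669440 + 0.184659 = 0.854099
Keeping only the bacterial infection-present terms gives 0.184659, so
  P(bacterial infection | fever, influenza) = 0.184659 / 0.854099 ≈ 0.2162

Pr(bacterial infection | fever) ≈ 0.4085; Pr(bacterial infection | fever, influenza) ≈ 0.2162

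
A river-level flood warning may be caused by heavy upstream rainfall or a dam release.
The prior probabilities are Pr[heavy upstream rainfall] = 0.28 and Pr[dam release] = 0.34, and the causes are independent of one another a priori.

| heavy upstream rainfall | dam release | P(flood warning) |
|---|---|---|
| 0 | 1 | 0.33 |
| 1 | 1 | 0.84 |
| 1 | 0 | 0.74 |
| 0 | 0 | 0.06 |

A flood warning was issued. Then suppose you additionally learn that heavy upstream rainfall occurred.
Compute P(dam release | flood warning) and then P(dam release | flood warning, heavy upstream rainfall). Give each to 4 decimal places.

P(dam release | flood warning) ≈ 0.4931; P(dam release | flood warning, heavy upstream rainfall) ≈ 0.3690

Sum P(flood warning|·) weighted by the priors over the 4 (heavy upstream rainfall, dam release) configurations:
  P(flood warning) = 0.06*0.72*0.66 + 0.33*0.72*0.34 + 0.74*0.28*0.66 + 0.84*0.28*0.34
        = 0.028512 + 0.080784 + 0.136752 + 0.079968 = 0.326016
Configurations with dam release contribute 0.160752, so
  P(dam release | flood warning) = 0.160752 / 0.326016 ≈ 0.4931

Now also conditioning on heavy upstream rainfall=true:
Weight on dam release=true, given the evidence: 0.84×0.34 = 0.285600
Normalizer over all consistent configurations: 0.74×0.66 + 0.84×0.34 = 0.774000
P(dam release | flood warning, heavy upstream rainfall) = 0.285600/0.774000 ≈ 0.3690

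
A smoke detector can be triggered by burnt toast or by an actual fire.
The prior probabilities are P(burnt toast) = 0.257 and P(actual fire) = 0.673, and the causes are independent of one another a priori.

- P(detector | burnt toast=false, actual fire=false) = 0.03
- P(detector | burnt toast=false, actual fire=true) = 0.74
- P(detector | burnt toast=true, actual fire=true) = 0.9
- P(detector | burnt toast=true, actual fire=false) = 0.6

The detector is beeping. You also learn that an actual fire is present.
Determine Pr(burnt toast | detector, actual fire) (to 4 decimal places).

Pr(burnt toast | detector, actual fire) ≈ 0.2961

P(detector | actual fire) = 0.74·0.743 + 0.9·0.257 = 0.549820 + 0.231300 = 0.781120
Of this, 0.231300 comes from 0.9·0.257 (the burnt toast=true cases).
So P(burnt toast | detector, actual fire) = 0.231300/0.781120 ≈ 0.2961.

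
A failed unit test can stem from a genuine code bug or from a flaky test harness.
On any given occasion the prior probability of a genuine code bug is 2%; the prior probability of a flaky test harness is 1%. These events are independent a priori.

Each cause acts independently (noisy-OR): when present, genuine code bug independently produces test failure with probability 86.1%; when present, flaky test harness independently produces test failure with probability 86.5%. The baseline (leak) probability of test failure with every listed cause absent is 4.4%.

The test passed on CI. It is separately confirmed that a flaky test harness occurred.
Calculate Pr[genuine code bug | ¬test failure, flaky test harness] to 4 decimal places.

Pr[genuine code bug | ¬test failure, flaky test harness] ≈ 0.0028

Under noisy-OR, P(test failure | causes) = 1 − (1−0.044)·∏(1−qᵢ) over the active causes.
P(¬test failure | flaky test harness) = 0.12906·0.98 + 0.017939·0.02 = 0.126479 + 0.000359 = 0.126838
Restricting to configurations with genuine code bug present: 0.017939·0.02 = 0.000359.
Hence the posterior is 0.000359/0.126838 ≈ 0.0028.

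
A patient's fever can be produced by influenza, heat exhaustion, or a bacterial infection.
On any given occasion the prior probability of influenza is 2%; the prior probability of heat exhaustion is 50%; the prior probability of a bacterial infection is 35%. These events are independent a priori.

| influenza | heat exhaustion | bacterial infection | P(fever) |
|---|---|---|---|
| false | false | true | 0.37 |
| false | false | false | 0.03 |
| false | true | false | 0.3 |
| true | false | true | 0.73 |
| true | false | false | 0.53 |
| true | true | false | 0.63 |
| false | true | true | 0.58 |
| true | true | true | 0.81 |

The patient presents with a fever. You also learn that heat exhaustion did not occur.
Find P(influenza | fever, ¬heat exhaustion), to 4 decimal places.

P(influenza | fever, ¬heat exhaustion) ≈ 0.0759

P(fever | ¬heat exhaustion) = 0.03·0.98·0.65 + 0.37·0.98·0.35 + 0.53·0.02·0.65 + 0.73·0.02·0.35 = 0.019110 + 0.126910 + 0.006890 + 0.005110 = 0.158020
Restricting to configurations with influenza present: 0.006890 + 0.005110 = 0.012000.
Hence the posterior is 0.012000/0.158020 ≈ 0.0759.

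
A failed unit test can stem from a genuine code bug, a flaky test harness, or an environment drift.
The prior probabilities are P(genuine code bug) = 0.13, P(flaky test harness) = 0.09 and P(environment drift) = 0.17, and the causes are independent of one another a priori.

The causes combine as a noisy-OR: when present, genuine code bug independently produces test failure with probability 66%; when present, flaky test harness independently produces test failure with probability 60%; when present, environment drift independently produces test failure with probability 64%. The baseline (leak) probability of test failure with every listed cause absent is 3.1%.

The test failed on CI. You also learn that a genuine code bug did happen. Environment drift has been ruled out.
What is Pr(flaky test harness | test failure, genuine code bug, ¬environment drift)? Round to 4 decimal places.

Under noisy-OR, P(test failure | causes) = 1 − (1−0.031)·∏(1−qᵢ) over the active causes.
Sum P(test failure|·) weighted by the priors over both values of flaky test harness:
  P(test failure | genuine code bug, ¬environment drift) = 0.67054*0.91 + 0.868216*0.09
        = 0.610191 + 0.078139 = 0.688330
Keeping only the flaky test harness-present terms gives 0.078139, so
  P(flaky test harness | test failure, genuine code bug, ¬environment drift) = 0.078139 / 0.688330 ≈ 0.1135

Pr(flaky test harness | test failure, genuine code bug, ¬environment drift) ≈ 0.1135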